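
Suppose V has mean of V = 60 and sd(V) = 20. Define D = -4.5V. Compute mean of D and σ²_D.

D = -4.5V is linear with a = -4.5, b = 0.
mean of D = a·mean of V + b = (-4.5)·60 = -270.
σ²_V = 20² = 400.
σ²_D = a²·σ²_V = (-4.5)²·400 = 8100.

mean of D = -270, σ²_D = 8100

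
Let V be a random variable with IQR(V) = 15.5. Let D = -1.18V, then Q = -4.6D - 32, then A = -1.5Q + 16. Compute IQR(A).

IQR(A) = 126.201

IQR(D) = |-1.18|·15.5 = 18.29.
IQR(Q) = |-4.6|·18.29 = 84.134.
IQR(A) = |-1.5|·84.134 = 126.201.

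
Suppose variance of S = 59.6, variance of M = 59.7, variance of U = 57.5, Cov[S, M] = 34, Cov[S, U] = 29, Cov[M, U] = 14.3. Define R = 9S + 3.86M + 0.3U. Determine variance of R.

variance of R = a²·variance of S + b²·variance of M + c²·variance of U + 2ab·Cov[S, M] + 2ac·Cov[S, U] + 2bc·Cov[M, U], with a = 9, b = 3.86, c = 0.3.
= 4827.6 + 889.50612 + 5.175 + 2362.32 + 156.6 + 33.1188
= 8274.31992.

variance of R = 8274.31992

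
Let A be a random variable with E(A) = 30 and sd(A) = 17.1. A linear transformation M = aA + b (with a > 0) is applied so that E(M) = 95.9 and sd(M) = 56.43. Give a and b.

a = 3.3, b = -3.1

sd(M) = a·sd(A) (a > 0), so a = 56.43/17.1 = 3.3.
E(M) = a·E(A) + b, so b = 95.9 − 3.3·30 = -3.1.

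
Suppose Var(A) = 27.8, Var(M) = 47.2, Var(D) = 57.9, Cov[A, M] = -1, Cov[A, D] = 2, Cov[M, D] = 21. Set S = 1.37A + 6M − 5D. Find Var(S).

Var(S) = a²·Var(A) + b²·Var(M) + c²·Var(D) + 2ab·Cov[A, M] + 2ac·Cov[A, D] + 2bc·Cov[M, D], with a = 1.37, b = 6, c = -5.
= 52.17782 + 1699.2 + 1447.5 + (-16.44) + (-27.4) + (-1260)
= 1895.03782.

Var(S) = 1895.03782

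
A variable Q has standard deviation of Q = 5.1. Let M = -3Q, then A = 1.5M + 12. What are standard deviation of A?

standard deviation of A = 22.95

standard deviation of M = |-3|·5.1 = 15.3.
standard deviation of A = |1.5|·15.3 = 22.95.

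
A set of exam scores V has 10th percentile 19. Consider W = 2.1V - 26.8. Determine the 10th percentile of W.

Since a = 2.1 > 0 the transformation is increasing, so the 10th percentile of W = a·(P_{10} of V) + b = 2.1·19 + (-26.8) = 13.1.

10th percentile of W = 13.1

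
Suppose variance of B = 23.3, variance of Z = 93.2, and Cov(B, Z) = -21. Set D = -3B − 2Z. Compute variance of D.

variance of D = 330.5

variance of D = a²·variance of B + b²·variance of Z + 2ab·Cov(B, Z) with a = -3, b = -2.
= (-3)²·23.3 + (-2)²·93.2 + 2·(-3)·(-2)·(-21)
= 209.7 + 372.8 + (-252) = 330.5.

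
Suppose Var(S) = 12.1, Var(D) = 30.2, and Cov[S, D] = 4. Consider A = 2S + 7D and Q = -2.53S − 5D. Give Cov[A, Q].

By bilinearity, Cov[A, Q] = ac·Var(S) + bd·Var(D) + (ad+bc)·Cov[S, D], with a=2, b=7, c=-2.53, d=-5.
ac·Var(S) = 2·(-2.53)·12.1 = -61.226
bd·Var(D) = 7·(-5)·30.2 = -1057
(ad+bc)·Cov[S, D] = (-27.71)·4 = -110.84
Cov[A, Q] = -61.226 + (-1057) + (-110.84) = -1229.066.

Cov[A, Q] = -1229.066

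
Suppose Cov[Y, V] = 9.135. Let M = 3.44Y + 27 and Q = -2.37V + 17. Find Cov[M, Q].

Cov[M, Q] = a·c·Cov[Y, V] = 3.44·(-2.37)·9.135 = -74.475828. Additive constants drop out.

Cov[M, Q] = -74.475828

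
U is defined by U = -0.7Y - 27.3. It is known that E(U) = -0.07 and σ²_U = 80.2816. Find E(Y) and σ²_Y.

E(Y) = -38.9, σ²_Y = 163.84

From U = -0.7Y - 27.3: E(U) = a·E(Y) + b, so E(Y) = (E(U) − b)/a = (-0.07 − (-27.3))/(-0.7) = -38.9.
σ²_U = a²·σ²_Y, so σ²_Y = 80.2816/(-0.7)² = 163.84.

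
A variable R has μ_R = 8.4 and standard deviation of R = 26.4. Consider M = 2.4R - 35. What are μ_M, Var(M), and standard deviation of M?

μ_M = -14.84, Var(M) = 4014.4896, standard deviation of M = 63.36

M = 2.4R - 35 is linear with a = 2.4, b = -35.
μ_M = a·μ_R + b = 2.4·8.4 + (-35) = -14.84.
Var(R) = 26.4² = 696.96.
Var(M) = a²·Var(R) = 2.4²·696.96 = 4014.4896 (the additive constant -35 does not affect variance).
standard deviation of M = |a|·standard deviation of R = |2.4|·26.4 = 63.36.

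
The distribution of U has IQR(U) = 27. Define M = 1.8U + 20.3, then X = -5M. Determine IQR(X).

IQR(X) = 243

IQR(M) = |1.8|·27 = 48.6.
IQR(X) = |-5|·48.6 = 243.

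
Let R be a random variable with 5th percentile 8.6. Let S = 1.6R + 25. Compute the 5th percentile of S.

5th percentile of S = 38.76

Since a = 1.6 > 0 the transformation is increasing, so the 5th percentile of S = a·(P_{5} of R) + b = 1.6·8.6 + 25 = 38.76.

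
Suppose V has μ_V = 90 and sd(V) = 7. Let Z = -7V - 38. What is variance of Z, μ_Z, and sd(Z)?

Z = -7V - 38 is linear with a = -7, b = -38.
variance of V = 7² = 49.
variance of Z = a²·variance of V = (-7)²·49 = 2401 (the additive constant -38 does not affect variance).
μ_Z = a·μ_V + b = (-7)·90 + (-38) = -668.
sd(Z) = |a|·sd(V) = |-7|·7 = 49.

variance of Z = 2401, μ_Z = -668, sd(Z) = 49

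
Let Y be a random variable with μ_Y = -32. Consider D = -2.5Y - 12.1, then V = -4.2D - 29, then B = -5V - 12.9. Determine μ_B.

μ_D = (-2.5)·(-32) + (-12.1) = 67.9.
μ_V = (-4.2)·67.9 + (-29) = -314.18.
μ_B = (-5)·(-314.18) + (-12.9) = 1558.

μ_B = 1558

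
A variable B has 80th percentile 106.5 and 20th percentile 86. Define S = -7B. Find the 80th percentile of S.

Since a = -7 < 0 the transformation is decreasing, reversing order: the 80th percentile of S corresponds to the 20th percentile of B.
So P_{80}(S) = a·P_{20}(B) + b = (-7)·86 = -602.

80th percentile of S = -602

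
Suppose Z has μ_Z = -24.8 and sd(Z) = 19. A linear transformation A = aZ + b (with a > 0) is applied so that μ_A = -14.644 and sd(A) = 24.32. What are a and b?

a = 1.28, b = 17.1

sd(A) = a·sd(Z) (a > 0), so a = 24.32/19 = 1.28.
μ_A = a·μ_Z + b, so b = -14.644 − 1.28·(-24.8) = 17.1.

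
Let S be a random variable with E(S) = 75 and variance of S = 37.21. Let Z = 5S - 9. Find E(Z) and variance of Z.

Z = 5S - 9 is linear with a = 5, b = -9.
E(Z) = a·E(S) + b = 5·75 + (-9) = 366.
variance of Z = a²·variance of S = 5²·37.21 = 930.25 (the additive constant -9 does not affect variance).

E(Z) = 366, variance of Z = 930.25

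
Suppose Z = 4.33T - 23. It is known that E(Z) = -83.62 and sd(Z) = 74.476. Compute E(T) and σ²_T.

E(T) = -14, σ²_T = 295.84

From Z = 4.33T - 23: E(Z) = a·E(T) + b, so E(T) = (E(Z) − b)/a = (-83.62 − (-23))/4.33 = -14.
σ²_Z = 74.476² = 5546.674576.
σ²_Z = a²·σ²_T, so σ²_T = 5546.674576/4.33² = 295.84.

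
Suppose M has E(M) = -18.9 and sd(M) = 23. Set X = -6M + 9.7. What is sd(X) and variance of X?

sd(X) = 138, variance of X = 19044

X = -6M + 9.7 is linear with a = -6, b = 9.7.
sd(X) = |a|·sd(M) = |-6|·23 = 138.
variance of M = 23² = 529.
variance of X = a²·variance of M = (-6)²·529 = 19044 (the additive constant 9.7 does not affect variance).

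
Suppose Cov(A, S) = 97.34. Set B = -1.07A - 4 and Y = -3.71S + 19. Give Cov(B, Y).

Cov(B, Y) = a·c·Cov(A, S) = (-1.07)·(-3.71)·97.34 = 386.410598. Additive constants drop out.

Cov(B, Y) = 386.410598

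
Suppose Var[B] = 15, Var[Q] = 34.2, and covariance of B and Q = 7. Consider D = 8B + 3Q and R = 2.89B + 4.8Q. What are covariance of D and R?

By bilinearity, covariance of D and R = ac·Var[B] + bd·Var[Q] + (ad+bc)·covariance of B and Q, with a=8, b=3, c=2.89, d=4.8.
ac·Var[B] = 8·2.89·15 = 346.8
bd·Var[Q] = 3·4.8·34.2 = 492.48
(ad+bc)·covariance of B and Q = (47.07)·7 = 329.49
covariance of D and R = 346.8 + 492.48 + 329.49 = 1168.77.

covariance of D and R = 1168.77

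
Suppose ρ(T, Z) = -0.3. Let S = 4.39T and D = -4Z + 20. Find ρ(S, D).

Linear rescalings preserve |correlation|; the slopes 4.39 and -4 have opposite signs, so the correlation flips sign: ρ(S, D) = −ρ(T, Z) = 0.3.

ρ(S, D) = 0.3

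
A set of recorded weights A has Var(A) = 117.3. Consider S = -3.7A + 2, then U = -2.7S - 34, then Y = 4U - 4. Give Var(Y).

Var(Y) = 187304.82768

Var(S) = (-3.7)²·117.3 = 1605.837.
Var(U) = (-2.7)²·1605.837 = 11706.55173.
Var(Y) = 4²·11706.55173 = 187304.82768.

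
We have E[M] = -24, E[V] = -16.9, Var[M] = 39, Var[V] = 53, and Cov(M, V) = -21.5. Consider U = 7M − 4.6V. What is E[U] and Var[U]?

E[U] = -90.26, Var[U] = 4417.08

E[U] = 7·E[M] + (-4.6)·E[V] = 7·(-24) + (-4.6)·(-16.9) = -90.26.
Var[U] = a²·Var[M] + b²·Var[V] + 2ab·Cov(M, V) with a = 7, b = -4.6.
= 7²·39 + (-4.6)²·53 + 2·7·(-4.6)·(-21.5)
= 1911 + 1121.48 + 1384.6 = 4417.08.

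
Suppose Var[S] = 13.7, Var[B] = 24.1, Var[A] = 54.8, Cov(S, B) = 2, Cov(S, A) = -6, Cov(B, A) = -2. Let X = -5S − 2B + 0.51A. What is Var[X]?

Var[X] = a²·Var[S] + b²·Var[B] + c²·Var[A] + 2ab·Cov(S, B) + 2ac·Cov(S, A) + 2bc·Cov(B, A), with a = -5, b = -2, c = 0.51.
= 342.5 + 96.4 + 14.25348 + 40 + 30.6 + 4.08
= 527.83348.

Var[X] = 527.83348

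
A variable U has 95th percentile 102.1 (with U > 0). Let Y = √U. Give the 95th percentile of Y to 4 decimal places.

95th percentile of Y = 10.1045

√U is increasing, so P_{95}(Y) = g(P_{95}(U)) ≈ 10.1045.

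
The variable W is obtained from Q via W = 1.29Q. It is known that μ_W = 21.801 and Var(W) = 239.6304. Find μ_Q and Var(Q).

From W = 1.29Q: μ_W = a·μ_Q + b, so μ_Q = (μ_W − b)/a = (21.801 − 0)/1.29 = 16.9.
Var(W) = a²·Var(Q), so Var(Q) = 239.6304/1.29² = 144.

μ_Q = 16.9, Var(Q) = 144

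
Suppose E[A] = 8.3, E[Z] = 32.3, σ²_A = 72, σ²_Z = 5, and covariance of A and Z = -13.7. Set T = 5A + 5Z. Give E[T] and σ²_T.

E[T] = 5·E[A] + 5·E[Z] = 5·8.3 + 5·32.3 = 203.
σ²_T = a²·σ²_A + b²·σ²_Z + 2ab·covariance of A and Z with a = 5, b = 5.
= 5²·72 + 5²·5 + 2·5·5·(-13.7)
= 1800 + 125 + (-685) = 1240.

E[T] = 203, σ²_T = 1240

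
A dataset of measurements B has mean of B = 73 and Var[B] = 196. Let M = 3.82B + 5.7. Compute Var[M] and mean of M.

Var[M] = 2860.1104, mean of M = 284.56

M = 3.82B + 5.7 is linear with a = 3.82, b = 5.7.
Var[M] = a²·Var[B] = 3.82²·196 = 2860.1104 (the additive constant 5.7 does not affect variance).
mean of M = a·mean of B + b = 3.82·73 + 5.7 = 284.56.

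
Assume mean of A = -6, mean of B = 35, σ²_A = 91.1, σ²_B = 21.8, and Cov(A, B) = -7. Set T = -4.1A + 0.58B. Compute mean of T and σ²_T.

mean of T = (-4.1)·mean of A + 0.58·mean of B = (-4.1)·(-6) + 0.58·35 = 44.9.
σ²_T = a²·σ²_A + b²·σ²_B + 2ab·Cov(A, B) with a = -4.1, b = 0.58.
= (-4.1)²·91.1 + 0.58²·21.8 + 2·(-4.1)·0.58·(-7)
= 1531.391 + 7.33352 + 33.292 = 1572.01652.

mean of T = 44.9, σ²_T = 1572.01652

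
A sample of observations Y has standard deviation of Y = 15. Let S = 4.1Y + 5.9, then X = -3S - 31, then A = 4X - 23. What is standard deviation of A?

standard deviation of A = 738

standard deviation of S = |4.1|·15 = 61.5.
standard deviation of X = |-3|·61.5 = 184.5.
standard deviation of A = |4|·184.5 = 738.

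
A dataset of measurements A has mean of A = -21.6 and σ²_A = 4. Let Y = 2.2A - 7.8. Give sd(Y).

Y = 2.2A - 7.8 is linear with a = 2.2, b = -7.8.
sd(A) = √4 = 2.
sd(Y) = |a|·sd(A) = |2.2|·2 = 4.4.

sd(Y) = 4.4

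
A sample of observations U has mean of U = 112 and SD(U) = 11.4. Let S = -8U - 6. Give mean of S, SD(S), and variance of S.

mean of S = -902, SD(S) = 91.2, variance of S = 8317.44

S = -8U - 6 is linear with a = -8, b = -6.
mean of S = a·mean of U + b = (-8)·112 + (-6) = -902.
SD(S) = |a|·SD(U) = |-8|·11.4 = 91.2.
variance of U = 11.4² = 129.96.
variance of S = a²·variance of U = (-8)²·129.96 = 8317.44 (the additive constant -6 does not affect variance).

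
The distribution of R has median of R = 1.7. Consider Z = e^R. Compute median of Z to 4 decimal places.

median of Z = 5.4739

e^R is monotone on this domain, so median of Z = exp(1.7) ≈ 5.4739.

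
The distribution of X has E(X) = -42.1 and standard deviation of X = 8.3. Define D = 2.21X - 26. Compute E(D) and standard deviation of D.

D = 2.21X - 26 is linear with a = 2.21, b = -26.
E(D) = a·E(X) + b = 2.21·(-42.1) + (-26) = -119.041.
standard deviation of D = |a|·standard deviation of X = |2.21|·8.3 = 18.343.

E(D) = -119.041, standard deviation of D = 18.343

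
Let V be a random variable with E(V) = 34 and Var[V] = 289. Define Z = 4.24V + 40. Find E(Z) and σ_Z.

E(Z) = 184.16, σ_Z = 72.08

Z = 4.24V + 40 is linear with a = 4.24, b = 40.
E(Z) = a·E(V) + b = 4.24·34 + 40 = 184.16.
σ_V = √289 = 17.
σ_Z = |a|·σ_V = |4.24|·17 = 72.08.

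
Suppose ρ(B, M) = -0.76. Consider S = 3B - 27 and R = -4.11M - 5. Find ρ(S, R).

ρ(S, R) = 0.76

Linear rescalings preserve |correlation|; the slopes 3 and -4.11 have opposite signs, so the correlation flips sign: ρ(S, R) = −ρ(B, M) = 0.76.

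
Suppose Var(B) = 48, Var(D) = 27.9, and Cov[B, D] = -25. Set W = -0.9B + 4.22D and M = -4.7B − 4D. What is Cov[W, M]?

Cov[W, M] = 137.938

By bilinearity, Cov[W, M] = ac·Var(B) + bd·Var(D) + (ad+bc)·Cov[B, D], with a=-0.9, b=4.22, c=-4.7, d=-4.
ac·Var(B) = (-0.9)·(-4.7)·48 = 203.04
bd·Var(D) = 4.22·(-4)·27.9 = -470.952
(ad+bc)·Cov[B, D] = (-16.234)·(-25) = 405.85
Cov[W, M] = 203.04 + (-470.952) + 405.85 = 137.938.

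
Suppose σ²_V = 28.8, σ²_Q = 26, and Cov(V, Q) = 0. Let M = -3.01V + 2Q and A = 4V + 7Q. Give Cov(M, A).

By bilinearity, Cov(M, A) = ac·σ²_V + bd·σ²_Q + (ad+bc)·Cov(V, Q), with a=-3.01, b=2, c=4, d=7.
ac·σ²_V = (-3.01)·4·28.8 = -346.752
bd·σ²_Q = 2·7·26 = 364
(ad+bc)·Cov(V, Q) = (-13.07)·0 = 0
Cov(M, A) = -346.752 + 364 + 0 = 17.248.

Cov(M, A) = 17.248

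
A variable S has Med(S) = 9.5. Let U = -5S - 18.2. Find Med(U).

A linear map preserves order up to sign, so Med(U) = a·Med(S) + b = (-5)·9.5 + (-18.2) = -65.7.

Med(U) = -65.7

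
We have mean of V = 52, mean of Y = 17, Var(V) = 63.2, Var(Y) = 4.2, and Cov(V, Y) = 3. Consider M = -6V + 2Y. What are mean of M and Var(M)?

mean of M = (-6)·mean of V + 2·mean of Y = (-6)·52 + 2·17 = -278.
Var(M) = a²·Var(V) + b²·Var(Y) + 2ab·Cov(V, Y) with a = -6, b = 2.
= (-6)²·63.2 + 2²·4.2 + 2·(-6)·2·3
= 2275.2 + 16.8 + (-72) = 2220.

mean of M = -278, Var(M) = 2220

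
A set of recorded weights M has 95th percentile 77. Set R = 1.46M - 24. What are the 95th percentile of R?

95th percentile of R = 88.42

Since a = 1.46 > 0 the transformation is increasing, so the 95th percentile of R = a·(P_{95} of M) + b = 1.46·77 + (-24) = 88.42.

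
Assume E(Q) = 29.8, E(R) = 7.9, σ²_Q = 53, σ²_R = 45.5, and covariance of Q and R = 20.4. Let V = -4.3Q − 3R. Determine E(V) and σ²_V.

E(V) = (-4.3)·E(Q) + (-3)·E(R) = (-4.3)·29.8 + (-3)·7.9 = -151.84.
σ²_V = a²·σ²_Q + b²·σ²_R + 2ab·covariance of Q and R with a = -4.3, b = -3.
= (-4.3)²·53 + (-3)²·45.5 + 2·(-4.3)·(-3)·20.4
= 979.97 + 409.5 + 526.32 = 1915.79.

E(V) = -151.84, σ²_V = 1915.79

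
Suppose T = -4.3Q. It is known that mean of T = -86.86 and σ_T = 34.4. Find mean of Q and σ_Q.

mean of Q = 20.2, σ_Q = 8

From T = -4.3Q: mean of T = a·mean of Q + b, so mean of Q = (mean of T − b)/a = (-86.86 − 0)/(-4.3) = 20.2.
σ_T = |a|·σ_Q, so σ_Q = 34.4/|-4.3| = 8.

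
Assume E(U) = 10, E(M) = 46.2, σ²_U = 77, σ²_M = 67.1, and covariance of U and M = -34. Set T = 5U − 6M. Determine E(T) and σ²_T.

E(T) = 5·E(U) + (-6)·E(M) = 5·10 + (-6)·46.2 = -227.2.
σ²_T = a²·σ²_U + b²·σ²_M + 2ab·covariance of U and M with a = 5, b = -6.
= 5²·77 + (-6)²·67.1 + 2·5·(-6)·(-34)
= 1925 + 2415.6 + 2040 = 6380.6.

E(T) = -227.2, σ²_T = 6380.6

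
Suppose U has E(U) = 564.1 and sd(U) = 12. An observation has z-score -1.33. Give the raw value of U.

U = 548.14

U = E(U) + z·sd(U) = 564.1 + (-1.33)·12 = 548.14.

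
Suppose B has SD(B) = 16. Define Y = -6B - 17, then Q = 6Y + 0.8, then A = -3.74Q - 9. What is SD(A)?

SD(A) = 2154.24

SD(Y) = |-6|·16 = 96.
SD(Q) = |6|·96 = 576.
SD(A) = |-3.74|·576 = 2154.24.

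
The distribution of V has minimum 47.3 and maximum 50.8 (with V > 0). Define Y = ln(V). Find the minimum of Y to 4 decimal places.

ln(V) is increasing on this domain, so min(Y) comes from min(V) = 47.3: min(Y) = ln(47.3) ≈ 3.8565.

min(Y) = 3.8565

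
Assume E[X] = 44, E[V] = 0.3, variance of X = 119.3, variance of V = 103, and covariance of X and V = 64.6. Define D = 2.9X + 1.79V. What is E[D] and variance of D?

E[D] = 128.137, variance of D = 2004.0125

E[D] = 2.9·E[X] + 1.79·E[V] = 2.9·44 + 1.79·0.3 = 128.137.
variance of D = a²·variance of X + b²·variance of V + 2ab·covariance of X and V with a = 2.9, b = 1.79.
= 2.9²·119.3 + 1.79²·103 + 2·2.9·1.79·64.6
= 1003.313 + 330.0223 + 670.6772 = 2004.0125.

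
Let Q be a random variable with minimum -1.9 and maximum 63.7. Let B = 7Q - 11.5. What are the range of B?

Range(B) = 459.2

Range of Q = 63.7 − (-1.9) = 65.6.
Range(B) = |a|·Range(Q) = |7|·65.6 = 459.2.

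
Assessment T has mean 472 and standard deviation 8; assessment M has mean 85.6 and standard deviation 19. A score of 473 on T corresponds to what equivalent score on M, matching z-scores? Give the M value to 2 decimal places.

z = (473 − 472)/8 = 0.125.
M = 85.6 + z·19 = 85.6 + (473 − 472)·19/8 ≈ 87.98.

M = 87.98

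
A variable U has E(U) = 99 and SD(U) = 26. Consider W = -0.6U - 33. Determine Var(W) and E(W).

W = -0.6U - 33 is linear with a = -0.6, b = -33.
Var(U) = 26² = 676.
Var(W) = a²·Var(U) = (-0.6)²·676 = 243.36 (the additive constant -33 does not affect variance).
E(W) = a·E(U) + b = (-0.6)·99 + (-33) = -92.4.

Var(W) = 243.36, E(W) = -92.4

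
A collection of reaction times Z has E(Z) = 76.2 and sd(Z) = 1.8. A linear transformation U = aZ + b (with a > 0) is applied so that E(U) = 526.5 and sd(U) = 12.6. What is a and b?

a = 7, b = -6.9

sd(U) = a·sd(Z) (a > 0), so a = 12.6/1.8 = 7.
E(U) = a·E(Z) + b, so b = 526.5 − 7·76.2 = -6.9.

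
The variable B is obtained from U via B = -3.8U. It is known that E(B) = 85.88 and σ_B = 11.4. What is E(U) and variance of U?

From B = -3.8U: E(B) = a·E(U) + b, so E(U) = (E(B) − b)/a = (85.88 − 0)/(-3.8) = -22.6.
variance of B = 11.4² = 129.96.
variance of B = a²·variance of U, so variance of U = 129.96/(-3.8)² = 9.

E(U) = -22.6, variance of U = 9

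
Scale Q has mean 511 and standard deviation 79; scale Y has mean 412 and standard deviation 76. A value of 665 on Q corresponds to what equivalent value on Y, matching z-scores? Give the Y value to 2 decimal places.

z = (665 − 511)/79 ≈ 1.9494.
Y = 412 + z·76 = 412 + (665 − 511)·76/79 ≈ 560.15.

Y = 560.15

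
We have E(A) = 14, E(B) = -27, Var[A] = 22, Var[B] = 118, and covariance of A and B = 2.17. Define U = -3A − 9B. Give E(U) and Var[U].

E(U) = 201, Var[U] = 9873.18

E(U) = (-3)·E(A) + (-9)·E(B) = (-3)·14 + (-9)·(-27) = 201.
Var[U] = a²·Var[A] + b²·Var[B] + 2ab·covariance of A and B with a = -3, b = -9.
= (-3)²·22 + (-9)²·118 + 2·(-3)·(-9)·2.17
= 198 + 9558 + 117.18 = 9873.18.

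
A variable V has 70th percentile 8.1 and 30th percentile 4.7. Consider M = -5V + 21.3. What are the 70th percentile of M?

Since a = -5 < 0 the transformation is decreasing, reversing order: the 70th percentile of M corresponds to the 30th percentile of V.
So P_{70}(M) = a·P_{30}(V) + b = (-5)·4.7 + 21.3 = -2.2.

70th percentile of M = -2.2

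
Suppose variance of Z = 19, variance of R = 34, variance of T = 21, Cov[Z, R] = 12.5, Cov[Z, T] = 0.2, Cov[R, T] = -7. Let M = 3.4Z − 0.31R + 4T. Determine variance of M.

variance of M = a²·variance of Z + b²·variance of R + c²·variance of T + 2ab·Cov[Z, R] + 2ac·Cov[Z, T] + 2bc·Cov[R, T], with a = 3.4, b = -0.31, c = 4.
= 219.64 + 3.2674 + 336 + (-26.35) + 5.44 + 17.36
= 555.3574.

variance of M = 555.3574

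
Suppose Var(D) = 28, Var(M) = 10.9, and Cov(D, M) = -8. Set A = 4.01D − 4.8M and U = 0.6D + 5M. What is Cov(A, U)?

By bilinearity, Cov(A, U) = ac·Var(D) + bd·Var(M) + (ad+bc)·Cov(D, M), with a=4.01, b=-4.8, c=0.6, d=5.
ac·Var(D) = 4.01·0.6·28 = 67.368
bd·Var(M) = (-4.8)·5·10.9 = -261.6
(ad+bc)·Cov(D, M) = (17.17)·(-8) = -137.36
Cov(A, U) = 67.368 + (-261.6) + (-137.36) = -331.592.

Cov(A, U) = -331.592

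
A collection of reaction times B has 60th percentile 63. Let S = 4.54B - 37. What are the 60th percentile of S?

60th percentile of S = 249.02

Since a = 4.54 > 0 the transformation is increasing, so the 60th percentile of S = a·(P_{60} of B) + b = 4.54·63 + (-37) = 249.02.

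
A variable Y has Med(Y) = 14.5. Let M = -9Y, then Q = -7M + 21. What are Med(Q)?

Med(Q) = 934.5

Med(M) = (-9)·14.5 = -130.5.
Med(Q) = (-7)·(-130.5) + 21 = 934.5.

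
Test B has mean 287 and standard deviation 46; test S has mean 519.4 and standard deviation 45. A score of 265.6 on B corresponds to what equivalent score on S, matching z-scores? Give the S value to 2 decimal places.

z = (265.6 − 287)/46 ≈ -0.4652.
S = 519.4 + z·45 = 519.4 + (265.6 − 287)·45/46 ≈ 498.47.

S = 498.47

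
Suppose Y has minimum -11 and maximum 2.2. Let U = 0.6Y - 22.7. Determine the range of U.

Range of Y = 2.2 − (-11) = 13.2.
Range(U) = |a|·Range(Y) = |0.6|·13.2 = 7.92.

Range(U) = 7.92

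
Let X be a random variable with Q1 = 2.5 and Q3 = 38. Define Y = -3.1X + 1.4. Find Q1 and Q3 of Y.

Q1(Y) = -116.4, Q3(Y) = -6.35

a = -3.1 < 0 reverses order: Q1(Y) comes from Q3(X), Q3(Y) from Q1(X).
Q1(Y) = (-3.1)·38 + 1.4 = -116.4; Q3(Y) = (-3.1)·2.5 + 1.4 = -6.35.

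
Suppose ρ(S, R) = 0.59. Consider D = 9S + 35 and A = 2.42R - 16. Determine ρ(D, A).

ρ(D, A) = 0.59

Linear rescalings preserve correlation up to sign; here the slopes 9 and 2.42 have the same sign, so ρ(D, A) = ρ(S, R) = 0.59.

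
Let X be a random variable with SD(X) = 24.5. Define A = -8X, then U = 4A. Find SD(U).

SD(U) = 784

SD(A) = |-8|·24.5 = 196.
SD(U) = |4|·196 = 784.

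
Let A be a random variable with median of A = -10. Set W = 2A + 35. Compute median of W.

A linear map preserves order up to sign, so median of W = a·median of A + b = 2·(-10) + 35 = 15.

median of W = 15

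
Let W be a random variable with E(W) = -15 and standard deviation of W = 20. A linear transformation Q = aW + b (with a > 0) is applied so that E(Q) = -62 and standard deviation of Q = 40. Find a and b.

a = 2, b = -32

standard deviation of Q = a·standard deviation of W (a > 0), so a = 40/20 = 2.
E(Q) = a·E(W) + b, so b = -62 − 2·(-15) = -32.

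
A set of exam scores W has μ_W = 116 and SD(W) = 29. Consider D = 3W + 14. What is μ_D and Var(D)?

D = 3W + 14 is linear with a = 3, b = 14.
μ_D = a·μ_W + b = 3·116 + 14 = 362.
Var(W) = 29² = 841.
Var(D) = a²·Var(W) = 3²·841 = 7569 (the additive constant 14 does not affect variance).

μ_D = 362, Var(D) = 7569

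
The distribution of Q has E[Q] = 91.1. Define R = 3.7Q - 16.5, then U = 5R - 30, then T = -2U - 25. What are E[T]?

E[T] = -3170.7

E[R] = 3.7·91.1 + (-16.5) = 320.57.
E[U] = 5·320.57 + (-30) = 1572.85.
E[T] = (-2)·1572.85 + (-25) = -3170.7.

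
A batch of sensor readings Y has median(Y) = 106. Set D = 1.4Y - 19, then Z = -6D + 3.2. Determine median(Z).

median(D) = 1.4·106 + (-19) = 129.4.
median(Z) = (-6)·129.4 + 3.2 = -773.2.

median(Z) = -773.2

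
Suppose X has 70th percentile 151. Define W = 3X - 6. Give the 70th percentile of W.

70th percentile of W = 447

Since a = 3 > 0 the transformation is increasing, so the 70th percentile of W = a·(P_{70} of X) + b = 3·151 + (-6) = 447.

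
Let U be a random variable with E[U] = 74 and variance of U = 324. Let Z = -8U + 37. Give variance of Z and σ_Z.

Z = -8U + 37 is linear with a = -8, b = 37.
variance of Z = a²·variance of U = (-8)²·324 = 20736 (the additive constant 37 does not affect variance).
σ_U = √324 = 18.
σ_Z = |a|·σ_U = |-8|·18 = 144.

variance of Z = 20736, σ_Z = 144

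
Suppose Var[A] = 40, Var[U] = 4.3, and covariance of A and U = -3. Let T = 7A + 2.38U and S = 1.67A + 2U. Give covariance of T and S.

By bilinearity, covariance of T and S = ac·Var[A] + bd·Var[U] + (ad+bc)·covariance of A and U, with a=7, b=2.38, c=1.67, d=2.
ac·Var[A] = 7·1.67·40 = 467.6
bd·Var[U] = 2.38·2·4.3 = 20.468
(ad+bc)·covariance of A and U = (17.9746)·(-3) = -53.9238
covariance of T and S = 467.6 + 20.468 + (-53.9238) = 434.1442.

covariance of T and S = 434.1442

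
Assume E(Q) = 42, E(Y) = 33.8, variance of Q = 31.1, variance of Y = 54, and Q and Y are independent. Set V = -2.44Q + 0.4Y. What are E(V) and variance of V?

E(V) = (-2.44)·E(Q) + 0.4·E(Y) = (-2.44)·42 + 0.4·33.8 = -88.96.
variance of V = a²·variance of Q + b²·variance of Y + 2ab·Cov[Q, Y] with a = -2.44, b = 0.4.
Independence gives Cov[Q, Y] = 0.
= (-2.44)²·31.1 + 0.4²·54 + 2·(-2.44)·0.4·0
= 185.15696 + 8.64 + 0 = 193.79696.

E(V) = -88.96, variance of V = 193.79696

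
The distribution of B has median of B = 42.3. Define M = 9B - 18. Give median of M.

median of M = 362.7

A linear map preserves order up to sign, so median of M = a·median of B + b = 9·42.3 + (-18) = 362.7.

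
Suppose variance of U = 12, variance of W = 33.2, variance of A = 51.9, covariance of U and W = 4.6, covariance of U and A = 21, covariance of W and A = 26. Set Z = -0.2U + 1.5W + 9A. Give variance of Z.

variance of Z = a²·variance of U + b²·variance of W + c²·variance of A + 2ab·covariance of U and W + 2ac·covariance of U and A + 2bc·covariance of W and A, with a = -0.2, b = 1.5, c = 9.
= 0.48 + 74.7 + 4203.9 + (-2.76) + (-75.6) + 702
= 4902.72.

variance of Z = 4902.72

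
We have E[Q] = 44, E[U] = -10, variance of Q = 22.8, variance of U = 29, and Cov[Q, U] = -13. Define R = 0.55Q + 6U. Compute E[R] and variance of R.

E[R] = 0.55·E[Q] + 6·E[U] = 0.55·44 + 6·(-10) = -35.8.
variance of R = a²·variance of Q + b²·variance of U + 2ab·Cov[Q, U] with a = 0.55, b = 6.
= 0.55²·22.8 + 6²·29 + 2·0.55·6·(-13)
= 6.897 + 1044 + (-85.8) = 965.097.

E[R] = -35.8, variance of R = 965.097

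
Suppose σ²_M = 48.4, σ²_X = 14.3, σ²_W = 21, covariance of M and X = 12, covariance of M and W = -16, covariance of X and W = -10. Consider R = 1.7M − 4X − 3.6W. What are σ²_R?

σ²_R = a²·σ²_M + b²·σ²_X + c²·σ²_W + 2ab·covariance of M and X + 2ac·covariance of M and W + 2bc·covariance of X and W, with a = 1.7, b = -4, c = -3.6.
= 139.876 + 228.8 + 272.16 + (-163.2) + 195.84 + (-288)
= 385.476.

σ²_R = 385.476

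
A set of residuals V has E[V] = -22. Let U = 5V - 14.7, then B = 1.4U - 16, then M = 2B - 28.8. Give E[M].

E[U] = 5·(-22) + (-14.7) = -124.7.
E[B] = 1.4·(-124.7) + (-16) = -190.58.
E[M] = 2·(-190.58) + (-28.8) = -409.96.

E[M] = -409.96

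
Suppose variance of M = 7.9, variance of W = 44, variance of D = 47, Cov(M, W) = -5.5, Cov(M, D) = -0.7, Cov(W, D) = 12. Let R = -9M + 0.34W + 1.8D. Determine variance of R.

variance of R = 868.2944

variance of R = a²·variance of M + b²·variance of W + c²·variance of D + 2ab·Cov(M, W) + 2ac·Cov(M, D) + 2bc·Cov(W, D), with a = -9, b = 0.34, c = 1.8.
= 639.9 + 5.0864 + 152.28 + 33.66 + 22.68 + 14.688
= 868.2944.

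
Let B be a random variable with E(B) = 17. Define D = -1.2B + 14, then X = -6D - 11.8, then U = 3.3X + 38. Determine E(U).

E(D) = (-1.2)·17 + 14 = -6.4.
E(X) = (-6)·(-6.4) + (-11.8) = 26.6.
E(U) = 3.3·26.6 + 38 = 125.78.

E(U) = 125.78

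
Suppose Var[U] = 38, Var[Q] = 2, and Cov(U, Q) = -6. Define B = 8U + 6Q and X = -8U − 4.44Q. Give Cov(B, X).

By bilinearity, Cov(B, X) = ac·Var[U] + bd·Var[Q] + (ad+bc)·Cov(U, Q), with a=8, b=6, c=-8, d=-4.44.
ac·Var[U] = 8·(-8)·38 = -2432
bd·Var[Q] = 6·(-4.44)·2 = -53.28
(ad+bc)·Cov(U, Q) = (-83.52)·(-6) = 501.12
Cov(B, X) = -2432 + (-53.28) + 501.12 = -1984.16.

Cov(B, X) = -1984.16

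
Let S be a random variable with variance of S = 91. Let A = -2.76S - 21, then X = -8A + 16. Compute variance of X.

variance of X = 44364.9024

variance of A = (-2.76)²·91 = 693.2016.
variance of X = (-8)²·693.2016 = 44364.9024.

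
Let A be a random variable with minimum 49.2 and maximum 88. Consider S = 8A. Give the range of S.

Range of A = 88 − 49.2 = 38.8.
Range(S) = |a|·Range(A) = |8|·38.8 = 310.4.

Range(S) = 310.4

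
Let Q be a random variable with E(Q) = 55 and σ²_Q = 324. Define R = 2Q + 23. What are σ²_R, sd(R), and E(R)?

R = 2Q + 23 is linear with a = 2, b = 23.
σ²_R = a²·σ²_Q = 2²·324 = 1296 (the additive constant 23 does not affect variance).
sd(Q) = √324 = 18.
sd(R) = |a|·sd(Q) = |2|·18 = 36.
E(R) = a·E(Q) + b = 2·55 + 23 = 133.

σ²_R = 1296, sd(R) = 36, E(R) = 133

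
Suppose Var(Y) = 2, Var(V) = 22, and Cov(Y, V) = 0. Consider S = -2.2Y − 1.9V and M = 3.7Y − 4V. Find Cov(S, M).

Cov(S, M) = 150.92

By bilinearity, Cov(S, M) = ac·Var(Y) + bd·Var(V) + (ad+bc)·Cov(Y, V), with a=-2.2, b=-1.9, c=3.7, d=-4.
ac·Var(Y) = (-2.2)·3.7·2 = -16.28
bd·Var(V) = (-1.9)·(-4)·22 = 167.2
(ad+bc)·Cov(Y, V) = (1.77)·0 = 0
Cov(S, M) = -16.28 + 167.2 + 0 = 150.92.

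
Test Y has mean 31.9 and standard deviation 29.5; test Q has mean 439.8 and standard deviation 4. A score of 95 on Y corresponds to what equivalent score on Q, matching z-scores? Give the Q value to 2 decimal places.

Q = 448.36

z = (95 − 31.9)/29.5 ≈ 2.139.
Q = 439.8 + z·4 = 439.8 + (95 − 31.9)·4/29.5 ≈ 448.36.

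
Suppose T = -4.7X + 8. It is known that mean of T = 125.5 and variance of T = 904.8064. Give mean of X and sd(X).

From T = -4.7X + 8: mean of T = a·mean of X + b, so mean of X = (mean of T − b)/a = (125.5 − 8)/(-4.7) = -25.
sd(T) = √904.8064 = 30.08.
sd(T) = |a|·sd(X), so sd(X) = 30.08/|-4.7| = 6.4.

mean of X = -25, sd(X) = 6.4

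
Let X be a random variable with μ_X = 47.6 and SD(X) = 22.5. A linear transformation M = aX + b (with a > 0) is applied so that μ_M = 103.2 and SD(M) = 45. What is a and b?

a = 2, b = 8

SD(M) = a·SD(X) (a > 0), so a = 45/22.5 = 2.
μ_M = a·μ_X + b, so b = 103.2 − 2·47.6 = 8.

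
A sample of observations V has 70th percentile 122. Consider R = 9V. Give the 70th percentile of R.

Since a = 9 > 0 the transformation is increasing, so the 70th percentile of R = a·(P_{70} of V) + b = 9·122 = 1098.

70th percentile of R = 1098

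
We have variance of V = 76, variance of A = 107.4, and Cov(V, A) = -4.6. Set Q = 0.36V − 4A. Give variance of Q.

variance of Q = a²·variance of V + b²·variance of A + 2ab·Cov(V, A) with a = 0.36, b = -4.
= 0.36²·76 + (-4)²·107.4 + 2·0.36·(-4)·(-4.6)
= 9.8496 + 1718.4 + 13.248 = 1741.4976.

variance of Q = 1741.4976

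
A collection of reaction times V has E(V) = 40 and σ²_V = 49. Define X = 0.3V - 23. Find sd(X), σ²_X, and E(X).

sd(X) = 2.1, σ²_X = 4.41, E(X) = -11

X = 0.3V - 23 is linear with a = 0.3, b = -23.
sd(V) = √49 = 7.
sd(X) = |a|·sd(V) = |0.3|·7 = 2.1.
σ²_X = a²·σ²_V = 0.3²·49 = 4.41 (the additive constant -23 does not affect variance).
E(X) = a·E(V) + b = 0.3·40 + (-23) = -11.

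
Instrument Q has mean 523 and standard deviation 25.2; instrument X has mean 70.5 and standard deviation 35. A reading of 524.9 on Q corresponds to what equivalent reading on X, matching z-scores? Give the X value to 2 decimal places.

z = (524.9 − 523)/25.2 ≈ 0.0754.
X = 70.5 + z·35 = 70.5 + (524.9 − 523)·35/25.2 ≈ 73.14.

X = 73.14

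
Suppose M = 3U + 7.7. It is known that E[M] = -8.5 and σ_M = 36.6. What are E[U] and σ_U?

From M = 3U + 7.7: E[M] = a·E[U] + b, so E[U] = (E[M] − b)/a = (-8.5 − 7.7)/3 = -5.4.
σ_M = |a|·σ_U, so σ_U = 36.6/|3| = 12.2.

E[U] = -5.4, σ_U = 12.2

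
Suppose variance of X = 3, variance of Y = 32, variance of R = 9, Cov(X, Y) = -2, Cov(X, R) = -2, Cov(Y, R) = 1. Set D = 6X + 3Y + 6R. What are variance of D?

variance of D = a²·variance of X + b²·variance of Y + c²·variance of R + 2ab·Cov(X, Y) + 2ac·Cov(X, R) + 2bc·Cov(Y, R), with a = 6, b = 3, c = 6.
= 108 + 288 + 324 + (-72) + (-144) + 36
= 540.

variance of D = 540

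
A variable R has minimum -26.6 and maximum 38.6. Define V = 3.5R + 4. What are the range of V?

Range(V) = 228.2

Range of R = 38.6 − (-26.6) = 65.2.
Range(V) = |a|·Range(R) = |3.5|·65.2 = 228.2.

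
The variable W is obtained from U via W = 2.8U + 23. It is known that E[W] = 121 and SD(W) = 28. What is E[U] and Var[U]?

E[U] = 35, Var[U] = 100

From W = 2.8U + 23: E[W] = a·E[U] + b, so E[U] = (E[W] − b)/a = (121 − 23)/2.8 = 35.
Var[W] = 28² = 784.
Var[W] = a²·Var[U], so Var[U] = 784/2.8² = 100.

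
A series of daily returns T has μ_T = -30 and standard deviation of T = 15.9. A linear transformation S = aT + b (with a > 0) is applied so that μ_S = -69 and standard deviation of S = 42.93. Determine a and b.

standard deviation of S = a·standard deviation of T (a > 0), so a = 42.93/15.9 = 2.7.
μ_S = a·μ_T + b, so b = -69 − 2.7·(-30) = 12.

a = 2.7, b = 12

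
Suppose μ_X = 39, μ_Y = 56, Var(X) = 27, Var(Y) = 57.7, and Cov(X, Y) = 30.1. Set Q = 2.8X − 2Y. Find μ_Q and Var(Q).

μ_Q = 2.8·μ_X + (-2)·μ_Y = 2.8·39 + (-2)·56 = -2.8.
Var(Q) = a²·Var(X) + b²·Var(Y) + 2ab·Cov(X, Y) with a = 2.8, b = -2.
= 2.8²·27 + (-2)²·57.7 + 2·2.8·(-2)·30.1
= 211.68 + 230.8 + (-337.12) = 105.36.

μ_Q = -2.8, Var(Q) = 105.36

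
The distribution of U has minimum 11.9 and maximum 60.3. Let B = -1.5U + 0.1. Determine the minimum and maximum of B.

a = -1.5 < 0, so order reverses: min(B) = a·max(U)+b = (-1.5)·60.3 + 0.1 = -90.35; max(B) = a·min(U)+b = (-1.5)·11.9 + 0.1 = -17.75.

min(B) = -90.35, max(B) = -17.75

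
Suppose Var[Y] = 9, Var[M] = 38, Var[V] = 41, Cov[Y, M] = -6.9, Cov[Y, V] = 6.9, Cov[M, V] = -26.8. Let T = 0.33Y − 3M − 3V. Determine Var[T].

Var[T] = a²·Var[Y] + b²·Var[M] + c²·Var[V] + 2ab·Cov[Y, M] + 2ac·Cov[Y, V] + 2bc·Cov[M, V], with a = 0.33, b = -3, c = -3.
= 0.9801 + 342 + 369 + 13.662 + (-13.662) + (-482.4)
= 229.5801.

Var[T] = 229.5801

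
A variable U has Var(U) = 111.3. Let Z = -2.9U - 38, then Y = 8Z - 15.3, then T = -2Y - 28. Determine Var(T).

Var(T) = 239624.448

Var(Z) = (-2.9)²·111.3 = 936.033.
Var(Y) = 8²·936.033 = 59906.112.
Var(T) = (-2)²·59906.112 = 239624.448.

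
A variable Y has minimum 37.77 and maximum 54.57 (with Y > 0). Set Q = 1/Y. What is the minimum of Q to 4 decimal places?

1/Y is decreasing on this domain, so min(Q) comes from max(Y) = 54.57: min(Q) = 1/(54.57) ≈ 0.0183.

min(Q) = 0.0183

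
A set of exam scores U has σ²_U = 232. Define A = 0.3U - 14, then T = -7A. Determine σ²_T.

σ²_T = 1023.12

σ²_A = 0.3²·232 = 20.88.
σ²_T = (-7)²·20.88 = 1023.12.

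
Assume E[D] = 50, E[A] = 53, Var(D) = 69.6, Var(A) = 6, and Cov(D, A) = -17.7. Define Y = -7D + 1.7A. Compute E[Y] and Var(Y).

E[Y] = -259.9, Var(Y) = 3849

E[Y] = (-7)·E[D] + 1.7·E[A] = (-7)·50 + 1.7·53 = -259.9.
Var(Y) = a²·Var(D) + b²·Var(A) + 2ab·Cov(D, A) with a = -7, b = 1.7.
= (-7)²·69.6 + 1.7²·6 + 2·(-7)·1.7·(-17.7)
= 3410.4 + 17.34 + 421.26 = 3849.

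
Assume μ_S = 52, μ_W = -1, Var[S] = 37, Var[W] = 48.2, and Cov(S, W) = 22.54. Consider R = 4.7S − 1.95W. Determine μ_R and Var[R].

μ_R = 4.7·μ_S + (-1.95)·μ_W = 4.7·52 + (-1.95)·(-1) = 246.35.
Var[R] = a²·Var[S] + b²·Var[W] + 2ab·Cov(S, W) with a = 4.7, b = -1.95.
= 4.7²·37 + (-1.95)²·48.2 + 2·4.7·(-1.95)·22.54
= 817.33 + 183.2805 + (-413.1582) = 587.4523.

μ_R = 246.35, Var[R] = 587.4523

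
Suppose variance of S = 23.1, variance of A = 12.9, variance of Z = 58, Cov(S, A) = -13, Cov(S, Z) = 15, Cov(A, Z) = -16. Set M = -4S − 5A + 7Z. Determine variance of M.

variance of M = 3294.1

variance of M = a²·variance of S + b²·variance of A + c²·variance of Z + 2ab·Cov(S, A) + 2ac·Cov(S, Z) + 2bc·Cov(A, Z), with a = -4, b = -5, c = 7.
= 369.6 + 322.5 + 2842 + (-520) + (-840) + 1120
= 3294.1.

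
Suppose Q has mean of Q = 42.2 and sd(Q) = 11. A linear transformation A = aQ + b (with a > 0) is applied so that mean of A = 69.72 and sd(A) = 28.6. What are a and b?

a = 2.6, b = -40

sd(A) = a·sd(Q) (a > 0), so a = 28.6/11 = 2.6.
mean of A = a·mean of Q + b, so b = 69.72 − 2.6·42.2 = -40.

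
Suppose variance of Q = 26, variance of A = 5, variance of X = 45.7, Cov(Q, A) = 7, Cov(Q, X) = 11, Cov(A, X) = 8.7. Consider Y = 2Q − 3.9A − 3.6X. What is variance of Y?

variance of Y = a²·variance of Q + b²·variance of A + c²·variance of X + 2ab·Cov(Q, A) + 2ac·Cov(Q, X) + 2bc·Cov(A, X), with a = 2, b = -3.9, c = -3.6.
= 104 + 76.05 + 592.272 + (-109.2) + (-158.4) + 244.296
= 749.018.

variance of Y = 749.018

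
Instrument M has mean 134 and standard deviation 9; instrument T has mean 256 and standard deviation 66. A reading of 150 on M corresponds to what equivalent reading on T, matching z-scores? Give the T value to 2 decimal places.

T = 373.33

z = (150 − 134)/9 ≈ 1.7778.
T = 256 + z·66 = 256 + (150 − 134)·66/9 ≈ 373.33.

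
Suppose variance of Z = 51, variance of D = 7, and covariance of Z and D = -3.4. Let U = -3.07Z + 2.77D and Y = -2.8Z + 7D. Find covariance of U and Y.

By bilinearity, covariance of U and Y = ac·variance of Z + bd·variance of D + (ad+bc)·covariance of Z and D, with a=-3.07, b=2.77, c=-2.8, d=7.
ac·variance of Z = (-3.07)·(-2.8)·51 = 438.396
bd·variance of D = 2.77·7·7 = 135.73
(ad+bc)·covariance of Z and D = (-29.246)·(-3.4) = 99.4364
covariance of U and Y = 438.396 + 135.73 + 99.4364 = 673.5624.

covariance of U and Y = 673.5624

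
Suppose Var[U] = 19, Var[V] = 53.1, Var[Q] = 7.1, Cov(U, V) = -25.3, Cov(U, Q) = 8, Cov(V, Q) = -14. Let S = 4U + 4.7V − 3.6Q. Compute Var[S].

Var[S] = 861.075

Var[S] = a²·Var[U] + b²·Var[V] + c²·Var[Q] + 2ab·Cov(U, V) + 2ac·Cov(U, Q) + 2bc·Cov(V, Q), with a = 4, b = 4.7, c = -3.6.
= 304 + 1172.979 + 92.016 + (-951.28) + (-230.4) + 473.76
= 861.075.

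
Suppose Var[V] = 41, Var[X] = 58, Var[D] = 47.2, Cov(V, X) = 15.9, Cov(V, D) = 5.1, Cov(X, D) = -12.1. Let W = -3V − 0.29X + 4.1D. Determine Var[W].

Var[W] = a²·Var[V] + b²·Var[X] + c²·Var[D] + 2ab·Cov(V, X) + 2ac·Cov(V, D) + 2bc·Cov(X, D), with a = -3, b = -0.29, c = 4.1.
= 369 + 4.8778 + 793.432 + 27.666 + (-125.46) + 28.7738
= 1098.2896.

Var[W] = 1098.2896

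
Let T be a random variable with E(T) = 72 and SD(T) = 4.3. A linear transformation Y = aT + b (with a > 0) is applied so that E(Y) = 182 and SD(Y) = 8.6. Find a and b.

SD(Y) = a·SD(T) (a > 0), so a = 8.6/4.3 = 2.
E(Y) = a·E(T) + b, so b = 182 − 2·72 = 38.

a = 2, b = 38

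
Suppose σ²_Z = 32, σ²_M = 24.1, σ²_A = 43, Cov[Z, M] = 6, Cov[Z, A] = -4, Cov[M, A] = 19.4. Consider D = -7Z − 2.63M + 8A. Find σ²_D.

σ²_D = a²·σ²_Z + b²·σ²_M + c²·σ²_A + 2ab·Cov[Z, M] + 2ac·Cov[Z, A] + 2bc·Cov[M, A], with a = -7, b = -2.63, c = 8.
= 1568 + 166.69729 + 2752 + 220.92 + 448 + (-816.352)
= 4339.26529.

σ²_D = 4339.26529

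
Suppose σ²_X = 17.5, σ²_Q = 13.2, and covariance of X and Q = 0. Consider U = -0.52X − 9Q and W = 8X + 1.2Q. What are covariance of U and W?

covariance of U and W = -215.36

By bilinearity, covariance of U and W = ac·σ²_X + bd·σ²_Q + (ad+bc)·covariance of X and Q, with a=-0.52, b=-9, c=8, d=1.2.
ac·σ²_X = (-0.52)·8·17.5 = -72.8
bd·σ²_Q = (-9)·1.2·13.2 = -142.56
(ad+bc)·covariance of X and Q = (-72.624)·0 = 0
covariance of U and W = -72.8 + (-142.56) + 0 = -215.36.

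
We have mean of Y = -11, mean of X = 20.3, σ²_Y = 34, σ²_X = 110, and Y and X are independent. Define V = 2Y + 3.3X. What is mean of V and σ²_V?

mean of V = 44.99, σ²_V = 1333.9

mean of V = 2·mean of Y + 3.3·mean of X = 2·(-11) + 3.3·20.3 = 44.99.
σ²_V = a²·σ²_Y + b²·σ²_X + 2ab·Cov(Y, X) with a = 2, b = 3.3.
Independence gives Cov(Y, X) = 0.
= 2²·34 + 3.3²·110 + 2·2·3.3·0
= 136 + 1197.9 + 0 = 1333.9.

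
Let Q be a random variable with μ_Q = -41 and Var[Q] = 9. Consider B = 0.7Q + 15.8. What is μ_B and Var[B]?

B = 0.7Q + 15.8 is linear with a = 0.7, b = 15.8.
μ_B = a·μ_Q + b = 0.7·(-41) + 15.8 = -12.9.
Var[B] = a²·Var[Q] = 0.7²·9 = 4.41 (the additive constant 15.8 does not affect variance).

μ_B = -12.9, Var[B] = 4.41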